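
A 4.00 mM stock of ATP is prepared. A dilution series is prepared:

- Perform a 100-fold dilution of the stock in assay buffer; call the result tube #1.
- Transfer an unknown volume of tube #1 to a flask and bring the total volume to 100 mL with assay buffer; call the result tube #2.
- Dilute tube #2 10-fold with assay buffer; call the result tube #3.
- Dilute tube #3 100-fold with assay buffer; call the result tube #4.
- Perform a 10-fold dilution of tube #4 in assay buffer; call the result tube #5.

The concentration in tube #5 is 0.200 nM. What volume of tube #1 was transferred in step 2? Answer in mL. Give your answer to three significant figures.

Step 1: 100-fold → factor 100
Step 2: v brought to 100 mL → factor = 100 mL/v
Step 3: 10-fold → factor 10
Step 4: 100-fold → factor 100
Step 5: 10-fold → factor 10
Product of known-step factors = 1 × 10^6
Overall factor = 4.00 mM / (0.200 nM) = 2 × 10^7
Step-2 factor = 2 × 10^7 / 1 × 10^6 = 20
v = 100 mL / 20 = 5.00 mL

5.00 mL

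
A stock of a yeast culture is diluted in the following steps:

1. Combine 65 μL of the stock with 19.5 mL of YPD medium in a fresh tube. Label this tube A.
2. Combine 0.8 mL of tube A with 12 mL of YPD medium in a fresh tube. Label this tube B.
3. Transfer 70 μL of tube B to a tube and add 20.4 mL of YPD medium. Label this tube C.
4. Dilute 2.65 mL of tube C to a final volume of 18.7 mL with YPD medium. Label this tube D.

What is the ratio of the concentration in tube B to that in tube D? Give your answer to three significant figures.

Step 1: 65 μL + 19.5 mL = 19565 μL total → factor 19565/65 = 301
Step 2: 0.8 mL + 12 mL = 12.8 mL total → factor 12.8/0.8 = 16
Step 3: 70 μL + 20.4 mL = 20470 μL total → factor 20470/70 = 292.43
Step 4: 2.65 mL brought to 18.7 mL → factor 18.7/2.65 = 7.0566
Dilution factor to tube B = 4816; to tube D = 9.9381 × 10^6
[tube B]/[tube D] = (factor to tube D)/(factor to tube B) = 9.9381 × 10^6/4816 = 2.06 × 10^3

2.06 × 10^3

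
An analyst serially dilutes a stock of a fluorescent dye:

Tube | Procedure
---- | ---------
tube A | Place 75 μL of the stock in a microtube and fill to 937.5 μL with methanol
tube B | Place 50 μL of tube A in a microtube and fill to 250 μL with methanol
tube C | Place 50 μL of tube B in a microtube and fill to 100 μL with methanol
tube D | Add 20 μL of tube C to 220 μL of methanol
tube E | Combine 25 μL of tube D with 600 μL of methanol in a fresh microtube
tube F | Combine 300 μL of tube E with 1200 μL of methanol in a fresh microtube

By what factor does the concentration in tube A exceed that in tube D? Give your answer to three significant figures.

Step 1: 75 μL brought to 937.5 μL → factor 937.5/75 = 12.5
Step 2: 50 μL brought to 250 μL → factor 250/50 = 5
Step 3: 50 μL brought to 100 μL → factor 100/50 = 2
Step 4: 20 μL + 220 μL = 240 μL total → factor 240/20 = 12
Dilution factor to tube A = 12.5; to tube D = 1500
[tube A]/[tube D] = (factor to tube D)/(factor to tube A) = 1500/12.5 = 120

120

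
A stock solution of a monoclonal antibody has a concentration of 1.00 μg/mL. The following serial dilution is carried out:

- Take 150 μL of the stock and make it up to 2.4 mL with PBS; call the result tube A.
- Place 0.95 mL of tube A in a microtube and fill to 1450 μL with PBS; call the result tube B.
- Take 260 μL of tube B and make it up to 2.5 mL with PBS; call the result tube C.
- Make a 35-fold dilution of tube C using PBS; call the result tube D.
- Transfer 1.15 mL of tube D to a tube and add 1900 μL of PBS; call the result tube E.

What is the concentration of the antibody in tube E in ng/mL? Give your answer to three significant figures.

0.0459 ng/mL

Step 1: 150 μL brought to 2.4 mL → factor 2400/150 = 16
Step 2: 0.95 mL brought to 1450 μL → factor 1.45/0.95 = 1.5263
Step 3: 260 μL brought to 2.5 mL → factor 2500/260 = 9.6154
Step 4: 35-fold → factor 35
Step 5: 1.15 mL + 1900 μL = 3.05 mL total → factor 3.05/1.15 = 2.6522
Overall dilution factor = 16 × 1.5263 × 9.6154 × 35 × 2.6522 = 21797
Final = 1.00 μg/mL / 21797 = 4.588 × 10^-5 μg/mL = 0.0459 ng/mL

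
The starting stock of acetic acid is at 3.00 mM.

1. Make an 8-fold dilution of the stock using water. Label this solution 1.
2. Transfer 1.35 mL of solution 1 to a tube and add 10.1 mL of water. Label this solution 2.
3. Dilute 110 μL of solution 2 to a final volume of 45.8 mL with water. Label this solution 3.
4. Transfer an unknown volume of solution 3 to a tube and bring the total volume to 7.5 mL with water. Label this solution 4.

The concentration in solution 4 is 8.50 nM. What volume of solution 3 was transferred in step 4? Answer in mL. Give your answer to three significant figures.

Step 1: 8-fold → factor 8
Step 2: 1.35 mL + 10.1 mL = 11.45 mL total → factor 11.45/1.35 = 8.4815
Step 3: 110 μL brought to 45.8 mL → factor 45800/110 = 416.36
Step 4: v brought to 7.5 mL → factor = 7.5 mL/v
Product of known-step factors = 28251
Overall factor = 3.00 mM / (8.50 nM) = 3.5294 × 10^5
Step-4 factor = 3.5294 × 10^5 / 28251 = 12.493
v = 7.5 mL / 12.493 = 0.600 mL

0.600 mL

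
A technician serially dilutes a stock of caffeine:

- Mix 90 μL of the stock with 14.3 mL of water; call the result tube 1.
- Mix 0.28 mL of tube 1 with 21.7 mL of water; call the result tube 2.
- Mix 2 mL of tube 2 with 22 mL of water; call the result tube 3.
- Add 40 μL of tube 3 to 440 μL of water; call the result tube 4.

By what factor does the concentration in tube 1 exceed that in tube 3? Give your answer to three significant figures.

Step 1: 90 μL + 14.3 mL = 14390 μL total → factor 14390/90 = 159.89
Step 2: 0.28 mL + 21.7 mL = 21.98 mL total → factor 21.98/0.28 = 78.5
Step 3: 2 mL + 22 mL = 24 mL total → factor 24/2 = 12
Dilution factor to tube 1 = 159.89; to tube 3 = 1.5062 × 10^5
[tube 1]/[tube 3] = (factor to tube 3)/(factor to tube 1) = 1.5062 × 10^5/159.89 = 942

942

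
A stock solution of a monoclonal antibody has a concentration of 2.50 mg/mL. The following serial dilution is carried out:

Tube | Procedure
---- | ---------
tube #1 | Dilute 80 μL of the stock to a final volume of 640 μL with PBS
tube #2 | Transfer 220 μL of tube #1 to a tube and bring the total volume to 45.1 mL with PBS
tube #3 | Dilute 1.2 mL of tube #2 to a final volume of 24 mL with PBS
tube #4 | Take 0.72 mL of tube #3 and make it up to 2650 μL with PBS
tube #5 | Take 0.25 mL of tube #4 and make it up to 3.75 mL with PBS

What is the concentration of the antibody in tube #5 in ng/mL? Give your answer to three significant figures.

1.38 ng/mL

Step 1: 80 μL brought to 640 μL → factor 640/80 = 8
Step 2: 220 μL brought to 45.1 mL → factor 45100/220 = 205
Step 3: 1.2 mL brought to 24 mL → factor 24/1.2 = 20
Step 4: 0.72 mL brought to 2650 μL → factor 2.65/0.72 = 3.6806
Step 5: 0.25 mL brought to 3.75 mL → factor 3.75/0.25 = 15
Overall dilution factor = 8 × 205 × 20 × 3.6806 × 15 = 1.8108 × 10^6
Final = 2.50 mg/mL / 1.8108 × 10^6 = 1.381 × 10^-6 mg/mL = 1.38 ng/mL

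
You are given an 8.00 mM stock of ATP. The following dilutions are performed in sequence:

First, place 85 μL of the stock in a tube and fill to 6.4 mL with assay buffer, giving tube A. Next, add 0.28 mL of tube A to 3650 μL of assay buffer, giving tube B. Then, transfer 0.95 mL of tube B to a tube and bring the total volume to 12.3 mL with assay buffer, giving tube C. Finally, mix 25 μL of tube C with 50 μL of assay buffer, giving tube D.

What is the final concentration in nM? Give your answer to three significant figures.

195 nM

Step 1: 85 μL brought to 6.4 mL → factor 6400/85 = 75.294
Step 2: 0.28 mL + 3650 μL = 3.93 mL total → factor 3.93/0.28 = 14.036
Step 3: 0.95 mL brought to 12.3 mL → factor 12.3/0.95 = 12.947
Step 4: 25 μL + 50 μL = 75 μL total → factor 75/25 = 3
Overall dilution factor = 75.294 × 14.036 × 12.947 × 3 = 41049
Final = 8.00 mM / 41049 = 0.0001949 mM = 195 nM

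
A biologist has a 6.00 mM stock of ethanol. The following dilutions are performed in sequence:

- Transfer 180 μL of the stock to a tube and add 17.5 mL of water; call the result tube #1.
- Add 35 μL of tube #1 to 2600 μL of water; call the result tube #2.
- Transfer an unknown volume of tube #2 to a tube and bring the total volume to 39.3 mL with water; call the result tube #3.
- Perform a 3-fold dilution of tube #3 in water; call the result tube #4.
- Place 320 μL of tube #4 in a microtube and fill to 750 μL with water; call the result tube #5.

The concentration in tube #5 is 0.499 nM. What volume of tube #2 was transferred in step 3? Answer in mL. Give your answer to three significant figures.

0.170 mL

Step 1: 180 μL + 17.5 mL = 17680 μL total → factor 17680/180 = 98.222
Step 2: 35 μL + 2600 μL = 2635 μL total → factor 2635/35 = 75.286
Step 3: v brought to 39.3 mL → factor = 39.3 mL/v
Step 4: 3-fold → factor 3
Step 5: 320 μL brought to 750 μL → factor 750/320 = 2.3438
Product of known-step factors = 51994
Overall factor = 6.00 mM / (0.499 nM) = 1.2024 × 10^7
Step-3 factor = 1.2024 × 10^7 / 51994 = 231.26
v = 39.3 mL / 231.26 = 0.170 mL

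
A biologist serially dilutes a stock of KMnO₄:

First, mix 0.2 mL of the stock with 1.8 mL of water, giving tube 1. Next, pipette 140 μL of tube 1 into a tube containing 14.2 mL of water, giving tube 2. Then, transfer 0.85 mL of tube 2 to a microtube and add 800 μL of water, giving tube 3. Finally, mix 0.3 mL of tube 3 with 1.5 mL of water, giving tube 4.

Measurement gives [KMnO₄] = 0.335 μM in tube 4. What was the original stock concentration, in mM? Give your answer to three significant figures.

Step 1: 0.2 mL + 1.8 mL = 2 mL total → factor 2/0.2 = 10
Step 2: 140 μL + 14.2 mL = 14340 μL total → factor 14340/140 = 102.43
Step 3: 0.85 mL + 800 μL = 1.65 mL total → factor 1.65/0.85 = 1.9412
Step 4: 0.3 mL + 1.5 mL = 1.8 mL total → factor 1.8/0.3 = 6
Overall dilution factor = 10 × 102.43 × 1.9412 × 6 = 11930
Stock = 0.335 μM × 11930 = 3997 μM = 4.00 mM

4.00 mM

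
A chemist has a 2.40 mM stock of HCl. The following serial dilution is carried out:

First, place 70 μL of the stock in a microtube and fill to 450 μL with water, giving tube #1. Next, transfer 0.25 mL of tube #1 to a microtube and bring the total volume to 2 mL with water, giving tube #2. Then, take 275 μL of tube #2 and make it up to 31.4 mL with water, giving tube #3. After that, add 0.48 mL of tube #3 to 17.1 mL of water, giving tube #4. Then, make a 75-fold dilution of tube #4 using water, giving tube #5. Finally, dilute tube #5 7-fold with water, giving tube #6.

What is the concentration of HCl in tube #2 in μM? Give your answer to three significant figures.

46.7 μM

Step 1: 70 μL brought to 450 μL → factor 450/70 = 6.4286
Step 2: 0.25 mL brought to 2 mL → factor 2/0.25 = 8
Dilution factor through tube #2 = 6.4286 × 8 = 51.429
[tube #2] = 2.40 mM / 51.429 = 0.04667 mM = 46.7 μM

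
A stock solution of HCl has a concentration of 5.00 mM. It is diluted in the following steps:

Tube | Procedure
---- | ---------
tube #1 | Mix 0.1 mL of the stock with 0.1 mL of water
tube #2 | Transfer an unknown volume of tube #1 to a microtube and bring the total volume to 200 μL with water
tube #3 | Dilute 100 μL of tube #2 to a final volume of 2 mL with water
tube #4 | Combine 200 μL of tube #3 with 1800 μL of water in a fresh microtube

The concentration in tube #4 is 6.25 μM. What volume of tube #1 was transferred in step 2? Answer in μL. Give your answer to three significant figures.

Step 1: 0.1 mL + 0.1 mL = 0.2 mL total → factor 0.2/0.1 = 2
Step 2: v brought to 200 μL → factor = 200 μL/v
Step 3: 100 μL brought to 2 mL → factor 2000/100 = 20
Step 4: 200 μL + 1800 μL = 2000 μL total → factor 2000/200 = 10
Product of known-step factors = 400
Overall factor = 5.00 mM / (6.25 μM) = 800
Step-2 factor = 800 / 400 = 2
v = 200 μL / 2 = 100 μL

100 μL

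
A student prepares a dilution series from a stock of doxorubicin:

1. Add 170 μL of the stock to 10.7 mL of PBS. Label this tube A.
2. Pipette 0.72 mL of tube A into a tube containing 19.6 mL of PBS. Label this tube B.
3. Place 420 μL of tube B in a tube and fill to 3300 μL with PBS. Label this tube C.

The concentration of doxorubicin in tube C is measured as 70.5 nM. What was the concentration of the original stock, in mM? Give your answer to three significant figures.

Step 1: 170 μL + 10.7 mL = 10870 μL total → factor 10870/170 = 63.941
Step 2: 0.72 mL + 19.6 mL = 20.32 mL total → factor 20.32/0.72 = 28.222
Step 3: 420 μL brought to 3300 μL → factor 3300/420 = 7.8571
Overall dilution factor = 63.941 × 28.222 × 7.8571 = 14179
Stock = 70.5 nM × 14179 = 9.996 × 10^5 nM = 1.00 mM

1.00 mM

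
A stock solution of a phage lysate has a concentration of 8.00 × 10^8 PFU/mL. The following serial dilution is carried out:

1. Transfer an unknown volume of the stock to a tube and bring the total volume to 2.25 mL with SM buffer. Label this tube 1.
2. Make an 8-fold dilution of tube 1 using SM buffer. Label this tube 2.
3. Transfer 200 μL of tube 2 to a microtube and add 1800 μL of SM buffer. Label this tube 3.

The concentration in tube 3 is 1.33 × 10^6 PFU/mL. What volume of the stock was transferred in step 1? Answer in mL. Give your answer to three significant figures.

0.299 mL

Step 1: v brought to 2.25 mL → factor = 2.25 mL/v
Step 2: 8-fold → factor 8
Step 3: 200 μL + 1800 μL = 2000 μL total → factor 2000/200 = 10
Product of known-step factors = 80
Overall factor = 8.00 × 10^8 PFU/mL / (1.33 × 10^6 PFU/mL) = 601.5
Step-1 factor = 601.5 / 80 = 7.5188
v = 2.25 mL / 7.5188 = 0.299 mL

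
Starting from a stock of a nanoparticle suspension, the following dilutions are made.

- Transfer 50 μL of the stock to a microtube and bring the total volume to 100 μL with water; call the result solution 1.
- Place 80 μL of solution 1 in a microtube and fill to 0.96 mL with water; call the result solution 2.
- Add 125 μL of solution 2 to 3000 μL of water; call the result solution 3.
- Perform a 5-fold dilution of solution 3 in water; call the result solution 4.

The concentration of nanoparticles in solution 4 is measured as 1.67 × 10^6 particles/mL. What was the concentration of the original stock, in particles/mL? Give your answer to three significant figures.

Step 1: 50 μL brought to 100 μL → factor 100/50 = 2
Step 2: 80 μL brought to 0.96 mL → factor 960/80 = 12
Step 3: 125 μL + 3000 μL = 3125 μL total → factor 3125/125 = 25
Step 4: 5-fold → factor 5
Overall dilution factor = 2 × 12 × 25 × 5 = 3000
Stock = 1.67 × 10^6 particles/mL × 3000 = 5.01 × 10^9 particles/mL

5.01 × 10^9 particles/mL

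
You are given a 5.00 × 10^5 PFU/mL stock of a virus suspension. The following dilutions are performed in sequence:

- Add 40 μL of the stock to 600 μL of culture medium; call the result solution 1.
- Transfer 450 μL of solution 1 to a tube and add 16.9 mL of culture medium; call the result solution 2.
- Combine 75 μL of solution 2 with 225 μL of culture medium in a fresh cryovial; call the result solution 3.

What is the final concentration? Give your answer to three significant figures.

203 PFU/mL

Step 1: 40 μL + 600 μL = 640 μL total → factor 640/40 = 16
Step 2: 450 μL + 16.9 mL = 17350 μL total → factor 17350/450 = 38.556
Step 3: 75 μL + 225 μL = 300 μL total → factor 300/75 = 4
Overall dilution factor = 16 × 38.556 × 4 = 2467.6
Final = 5.00 × 10^5 PFU/mL / 2467.6 = 203 PFU/mL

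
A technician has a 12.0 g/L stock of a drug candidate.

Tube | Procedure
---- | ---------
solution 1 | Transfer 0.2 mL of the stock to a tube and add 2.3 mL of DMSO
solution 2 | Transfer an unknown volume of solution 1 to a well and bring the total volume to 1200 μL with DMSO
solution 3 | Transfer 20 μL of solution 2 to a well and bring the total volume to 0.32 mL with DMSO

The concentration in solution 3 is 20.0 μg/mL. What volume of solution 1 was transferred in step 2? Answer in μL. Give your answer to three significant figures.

400 μL

Step 1: 0.2 mL + 2.3 mL = 2.5 mL total → factor 2.5/0.2 = 12.5
Step 2: v brought to 1200 μL → factor = 1200 μL/v
Step 3: 20 μL brought to 0.32 mL → factor 320/20 = 16
Product of known-step factors = 200
Overall factor = 12.0 g/L / (20.0 μg/mL) = 600
Step-2 factor = 600 / 200 = 3
v = 1200 μL / 3 = 400 μL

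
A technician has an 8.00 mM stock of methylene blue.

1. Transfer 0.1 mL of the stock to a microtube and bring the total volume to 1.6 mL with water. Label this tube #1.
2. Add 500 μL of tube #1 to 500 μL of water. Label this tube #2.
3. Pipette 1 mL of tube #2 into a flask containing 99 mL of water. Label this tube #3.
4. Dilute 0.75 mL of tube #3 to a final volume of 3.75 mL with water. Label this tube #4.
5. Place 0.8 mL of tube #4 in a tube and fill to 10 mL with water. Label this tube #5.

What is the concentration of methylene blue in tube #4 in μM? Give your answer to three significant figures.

Step 1: 0.1 mL brought to 1.6 mL → factor 1.6/0.1 = 16
Step 2: 500 μL + 500 μL = 1000 μL total → factor 1000/500 = 2
Step 3: 1 mL + 99 mL = 100 mL total → factor 100/1 = 100
Step 4: 0.75 mL brought to 3.75 mL → factor 3.75/0.75 = 5
Dilution factor through tube #4 = 16 × 2 × 100 × 5 = 16000
[tube #4] = 8.00 mM / 16000 = 0.0005000 mM = 0.500 μM

0.500 μM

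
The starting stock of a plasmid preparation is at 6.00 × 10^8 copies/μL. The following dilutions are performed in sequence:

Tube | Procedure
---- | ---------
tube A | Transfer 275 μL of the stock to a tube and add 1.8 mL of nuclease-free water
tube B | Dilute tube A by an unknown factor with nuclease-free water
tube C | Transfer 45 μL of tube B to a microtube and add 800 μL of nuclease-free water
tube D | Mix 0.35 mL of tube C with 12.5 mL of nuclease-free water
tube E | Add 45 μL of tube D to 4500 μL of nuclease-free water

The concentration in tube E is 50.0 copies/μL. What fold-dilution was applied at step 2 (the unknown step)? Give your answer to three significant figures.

22.8-fold

Step 1: 275 μL + 1.8 mL = 2075 μL total → factor 2075/275 = 7.5455
Step 2: unknown factor x
Step 3: 45 μL + 800 μL = 845 μL total → factor 845/45 = 18.778
Step 4: 0.35 mL + 12.5 mL = 12.85 mL total → factor 12.85/0.35 = 36.714
Step 5: 45 μL + 4500 μL = 4545 μL total → factor 4545/45 = 101
Product of known-step factors = 5.254 × 10^5
Overall factor = 6.00 × 10^8 copies/μL / (50.0 copies/μL) = 1.2 × 10^7
x = 1.2 × 10^7 / 5.254 × 10^5 = 22.8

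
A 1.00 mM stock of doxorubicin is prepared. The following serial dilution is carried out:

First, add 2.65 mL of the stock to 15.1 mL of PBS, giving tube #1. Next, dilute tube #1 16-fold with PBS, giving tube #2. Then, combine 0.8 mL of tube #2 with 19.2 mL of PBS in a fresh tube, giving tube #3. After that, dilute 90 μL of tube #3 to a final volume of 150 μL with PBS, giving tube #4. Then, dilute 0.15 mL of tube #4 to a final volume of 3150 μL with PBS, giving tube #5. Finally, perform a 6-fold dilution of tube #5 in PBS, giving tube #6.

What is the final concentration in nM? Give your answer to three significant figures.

Step 1: 2.65 mL + 15.1 mL = 17.75 mL total → factor 17.75/2.65 = 6.6981
Step 2: 16-fold → factor 16
Step 3: 0.8 mL + 19.2 mL = 20 mL total → factor 20/0.8 = 25
Step 4: 90 μL brought to 150 μL → factor 150/90 = 1.6667
Step 5: 0.15 mL brought to 3150 μL → factor 3.15/0.15 = 21
Step 6: 6-fold → factor 6
Overall dilution factor = 6.6981 × 16 × 25 × 1.6667 × 21 × 6 = 5.6264 × 10^5
Final = 1.00 mM / 5.6264 × 10^5 = 1.777 × 10^-6 mM = 1.78 nM

1.78 nM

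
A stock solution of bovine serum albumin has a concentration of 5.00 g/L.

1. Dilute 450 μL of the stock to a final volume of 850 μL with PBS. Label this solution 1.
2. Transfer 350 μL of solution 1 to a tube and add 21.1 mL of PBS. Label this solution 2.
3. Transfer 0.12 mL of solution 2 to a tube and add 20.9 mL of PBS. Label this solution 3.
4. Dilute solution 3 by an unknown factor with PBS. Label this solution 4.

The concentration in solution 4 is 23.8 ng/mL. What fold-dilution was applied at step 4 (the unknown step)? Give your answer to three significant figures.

10.4-fold

Step 1: 450 μL brought to 850 μL → factor 850/450 = 1.8889
Step 2: 350 μL + 21.1 mL = 21450 μL total → factor 21450/350 = 61.286
Step 3: 0.12 mL + 20.9 mL = 21.02 mL total → factor 21.02/0.12 = 175.17
Step 4: unknown factor x
Product of known-step factors = 20278
Overall factor = 5.00 g/L / (23.8 ng/mL) = 2.1008 × 10^5
x = 2.1008 × 10^5 / 20278 = 10.4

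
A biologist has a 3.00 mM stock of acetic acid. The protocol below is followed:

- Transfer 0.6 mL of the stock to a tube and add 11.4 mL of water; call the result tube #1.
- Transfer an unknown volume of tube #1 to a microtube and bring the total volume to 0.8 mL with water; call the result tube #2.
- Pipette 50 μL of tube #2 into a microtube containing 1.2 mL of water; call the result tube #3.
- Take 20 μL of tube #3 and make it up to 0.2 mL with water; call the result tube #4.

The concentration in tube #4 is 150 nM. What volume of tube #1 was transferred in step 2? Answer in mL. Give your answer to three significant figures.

0.200 mL

Step 1: 0.6 mL + 11.4 mL = 12 mL total → factor 12/0.6 = 20
Step 2: v brought to 0.8 mL → factor = 0.8 mL/v
Step 3: 50 μL + 1.2 mL = 1250 μL total → factor 1250/50 = 25
Step 4: 20 μL brought to 0.2 mL → factor 200/20 = 10
Product of known-step factors = 5000
Overall factor = 3.00 mM / (150 nM) = 20000
Step-2 factor = 20000 / 5000 = 4
v = 0.8 mL / 4 = 0.200 mL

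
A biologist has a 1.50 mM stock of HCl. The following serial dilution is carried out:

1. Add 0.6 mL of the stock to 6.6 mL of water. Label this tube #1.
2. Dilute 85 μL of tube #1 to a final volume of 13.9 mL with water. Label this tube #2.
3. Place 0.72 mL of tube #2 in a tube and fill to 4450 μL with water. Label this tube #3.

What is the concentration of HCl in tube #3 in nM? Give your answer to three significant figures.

Step 1: 0.6 mL + 6.6 mL = 7.2 mL total → factor 7.2/0.6 = 12
Step 2: 85 μL brought to 13.9 mL → factor 13900/85 = 163.53
Step 3: 0.72 mL brought to 4450 μL → factor 4.45/0.72 = 6.1806
Overall dilution factor = 12 × 163.53 × 6.1806 = 12128
Final = 1.50 mM / 12128 = 0.0001237 mM = 124 nM

124 nM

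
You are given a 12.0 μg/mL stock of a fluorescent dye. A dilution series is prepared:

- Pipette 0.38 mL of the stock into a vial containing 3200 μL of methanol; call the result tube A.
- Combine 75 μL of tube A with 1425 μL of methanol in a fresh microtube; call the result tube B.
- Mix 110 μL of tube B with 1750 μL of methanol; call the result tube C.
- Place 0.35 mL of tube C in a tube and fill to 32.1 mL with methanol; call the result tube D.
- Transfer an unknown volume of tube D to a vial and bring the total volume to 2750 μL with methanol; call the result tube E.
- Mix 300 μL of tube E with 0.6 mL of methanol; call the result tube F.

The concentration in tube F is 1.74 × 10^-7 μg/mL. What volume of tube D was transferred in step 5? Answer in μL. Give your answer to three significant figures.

Step 1: 0.38 mL + 3200 μL = 3.58 mL total → factor 3.58/0.38 = 9.4211
Step 2: 75 μL + 1425 μL = 1500 μL total → factor 1500/75 = 20
Step 3: 110 μL + 1750 μL = 1860 μL total → factor 1860/110 = 16.909
Step 4: 0.35 mL brought to 32.1 mL → factor 32.1/0.35 = 91.714
Step 5: v brought to 2750 μL → factor = 2750 μL/v
Step 6: 300 μL + 0.6 mL = 900 μL total → factor 900/300 = 3
Product of known-step factors = 8.7661 × 10^5
Overall factor = 12.0 μg/mL / (1.74 × 10^-7 μg/mL) = 6.8966 × 10^7
Step-5 factor = 6.8966 × 10^7 / 8.7661 × 10^5 = 78.673
v = 2750 μL / 78.673 = 35.0 μL

35.0 μL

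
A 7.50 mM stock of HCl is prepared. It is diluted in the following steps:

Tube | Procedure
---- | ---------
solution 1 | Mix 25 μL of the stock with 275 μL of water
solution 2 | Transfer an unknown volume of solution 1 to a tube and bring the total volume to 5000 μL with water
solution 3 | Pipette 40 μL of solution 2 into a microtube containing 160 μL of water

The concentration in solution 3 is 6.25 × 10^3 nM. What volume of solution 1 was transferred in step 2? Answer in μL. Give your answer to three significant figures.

250 μL

Step 1: 25 μL + 275 μL = 300 μL total → factor 300/25 = 12
Step 2: v brought to 5000 μL → factor = 5000 μL/v
Step 3: 40 μL + 160 μL = 200 μL total → factor 200/40 = 5
Product of known-step factors = 60
Overall factor = 7.50 mM / (6.25 × 10^3 nM) = 1200
Step-2 factor = 1200 / 60 = 20
v = 5000 μL / 20 = 250 μL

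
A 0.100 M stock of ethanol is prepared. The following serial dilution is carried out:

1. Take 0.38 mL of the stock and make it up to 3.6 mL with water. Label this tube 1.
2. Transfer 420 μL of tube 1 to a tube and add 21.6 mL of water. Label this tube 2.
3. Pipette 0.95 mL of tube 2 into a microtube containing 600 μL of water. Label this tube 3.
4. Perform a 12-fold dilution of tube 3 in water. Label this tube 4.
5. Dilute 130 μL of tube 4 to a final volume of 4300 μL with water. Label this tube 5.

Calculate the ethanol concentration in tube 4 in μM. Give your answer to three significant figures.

Step 1: 0.38 mL brought to 3.6 mL → factor 3.6/0.38 = 9.4737
Step 2: 420 μL + 21.6 mL = 22020 μL total → factor 22020/420 = 52.429
Step 3: 0.95 mL + 600 μL = 1.55 mL total → factor 1.55/0.95 = 1.6316
Step 4: 12-fold → factor 12
Dilution factor through tube 4 = 9.4737 × 52.429 × 1.6316 × 12 = 9724.7
[tube 4] = 0.100 M / 9724.7 = 1.028 × 10^-5 M = 10.3 μM

10.3 μM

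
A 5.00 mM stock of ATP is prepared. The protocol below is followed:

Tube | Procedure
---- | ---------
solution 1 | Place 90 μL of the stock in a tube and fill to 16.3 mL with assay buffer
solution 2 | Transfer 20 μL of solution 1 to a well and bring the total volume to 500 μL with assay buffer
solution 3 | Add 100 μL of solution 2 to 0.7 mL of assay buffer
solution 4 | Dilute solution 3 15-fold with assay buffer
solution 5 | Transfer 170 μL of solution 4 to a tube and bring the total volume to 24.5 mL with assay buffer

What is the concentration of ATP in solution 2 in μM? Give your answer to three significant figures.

1.10 μM

Step 1: 90 μL brought to 16.3 mL → factor 16300/90 = 181.11
Step 2: 20 μL brought to 500 μL → factor 500/20 = 25
Dilution factor through solution 2 = 181.11 × 25 = 4527.8
[solution 2] = 5.00 mM / 4527.8 = 0.001104 mM = 1.10 μM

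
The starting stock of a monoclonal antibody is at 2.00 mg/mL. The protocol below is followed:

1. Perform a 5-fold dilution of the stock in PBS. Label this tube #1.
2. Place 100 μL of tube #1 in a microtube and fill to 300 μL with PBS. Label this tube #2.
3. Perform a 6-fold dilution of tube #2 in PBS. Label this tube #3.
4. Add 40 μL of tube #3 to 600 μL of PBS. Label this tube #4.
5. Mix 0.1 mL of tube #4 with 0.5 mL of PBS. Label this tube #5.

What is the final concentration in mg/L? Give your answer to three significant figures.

0.231 mg/L

Step 1: 5-fold → factor 5
Step 2: 100 μL brought to 300 μL → factor 300/100 = 3
Step 3: 6-fold → factor 6
Step 4: 40 μL + 600 μL = 640 μL total → factor 640/40 = 16
Step 5: 0.1 mL + 0.5 mL = 0.6 mL total → factor 0.6/0.1 = 6
Overall dilution factor = 5 × 3 × 6 × 16 × 6 = 8640
Final = 2.00 mg/mL / 8640 = 0.0002315 mg/mL = 0.231 mg/L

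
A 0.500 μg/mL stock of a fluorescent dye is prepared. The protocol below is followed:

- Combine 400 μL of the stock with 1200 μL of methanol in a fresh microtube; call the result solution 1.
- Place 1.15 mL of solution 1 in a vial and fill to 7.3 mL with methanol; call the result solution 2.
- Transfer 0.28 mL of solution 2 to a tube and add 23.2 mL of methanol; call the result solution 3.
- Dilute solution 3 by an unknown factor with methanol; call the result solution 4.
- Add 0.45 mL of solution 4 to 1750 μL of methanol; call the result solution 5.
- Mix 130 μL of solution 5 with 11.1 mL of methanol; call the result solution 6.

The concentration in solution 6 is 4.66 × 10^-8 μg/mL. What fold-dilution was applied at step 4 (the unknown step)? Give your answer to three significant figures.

Step 1: 400 μL + 1200 μL = 1600 μL total → factor 1600/400 = 4
Step 2: 1.15 mL brought to 7.3 mL → factor 7.3/1.15 = 6.3478
Step 3: 0.28 mL + 23.2 mL = 23.48 mL total → factor 23.48/0.28 = 83.857
Step 4: unknown factor x
Step 5: 0.45 mL + 1750 μL = 2.2 mL total → factor 2.2/0.45 = 4.8889
Step 6: 130 μL + 11.1 mL = 11230 μL total → factor 11230/130 = 86.385
Product of known-step factors = 8.9923 × 10^5
Overall factor = 0.500 μg/mL / (4.66 × 10^-8 μg/mL) = 1.073 × 10^7
x = 1.073 × 10^7 / 8.9923 × 10^5 = 11.9

11.9-fold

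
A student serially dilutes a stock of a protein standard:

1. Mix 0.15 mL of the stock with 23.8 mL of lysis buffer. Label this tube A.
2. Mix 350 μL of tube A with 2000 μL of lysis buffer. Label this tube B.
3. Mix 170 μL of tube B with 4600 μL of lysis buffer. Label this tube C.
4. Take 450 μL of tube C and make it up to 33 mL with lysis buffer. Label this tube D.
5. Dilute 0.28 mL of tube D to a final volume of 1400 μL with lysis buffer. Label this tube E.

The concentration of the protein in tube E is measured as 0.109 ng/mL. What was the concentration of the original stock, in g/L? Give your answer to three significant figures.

1.20 g/L

Step 1: 0.15 mL + 23.8 mL = 23.95 mL total → factor 23.95/0.15 = 159.67
Step 2: 350 μL + 2000 μL = 2350 μL total → factor 2350/350 = 6.7143
Step 3: 170 μL + 4600 μL = 4770 μL total → factor 4770/170 = 28.059
Step 4: 450 μL brought to 33 mL → factor 33000/450 = 73.333
Step 5: 0.28 mL brought to 1400 μL → factor 1.4/0.28 = 5
Overall dilution factor = 159.67 × 6.7143 × 28.059 × 73.333 × 5 = 1.1029 × 10^7
Stock = 0.109 ng/mL × 1.1029 × 10^7 = 1.202 × 10^6 ng/mL = 1.20 g/L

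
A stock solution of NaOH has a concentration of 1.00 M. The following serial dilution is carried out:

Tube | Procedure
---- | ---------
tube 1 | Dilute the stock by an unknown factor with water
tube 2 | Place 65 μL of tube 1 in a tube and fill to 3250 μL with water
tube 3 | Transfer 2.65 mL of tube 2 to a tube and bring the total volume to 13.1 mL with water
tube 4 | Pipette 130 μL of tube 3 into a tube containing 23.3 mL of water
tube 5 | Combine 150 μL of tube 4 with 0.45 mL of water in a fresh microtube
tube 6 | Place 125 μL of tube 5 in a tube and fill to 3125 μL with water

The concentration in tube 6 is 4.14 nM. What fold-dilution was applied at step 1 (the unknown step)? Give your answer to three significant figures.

Step 1: unknown factor x
Step 2: 65 μL brought to 3250 μL → factor 3250/65 = 50
Step 3: 2.65 mL brought to 13.1 mL → factor 13.1/2.65 = 4.9434
Step 4: 130 μL + 23.3 mL = 23430 μL total → factor 23430/130 = 180.23
Step 5: 150 μL + 0.45 mL = 600 μL total → factor 600/150 = 4
Step 6: 125 μL brought to 3125 μL → factor 3125/125 = 25
Product of known-step factors = 4.4548 × 10^6
Overall factor = 1.00 M / (4.14 nM) = 2.4155 × 10^8
x = 2.4155 × 10^8 / 4.4548 × 10^6 = 54.2

54.2-fold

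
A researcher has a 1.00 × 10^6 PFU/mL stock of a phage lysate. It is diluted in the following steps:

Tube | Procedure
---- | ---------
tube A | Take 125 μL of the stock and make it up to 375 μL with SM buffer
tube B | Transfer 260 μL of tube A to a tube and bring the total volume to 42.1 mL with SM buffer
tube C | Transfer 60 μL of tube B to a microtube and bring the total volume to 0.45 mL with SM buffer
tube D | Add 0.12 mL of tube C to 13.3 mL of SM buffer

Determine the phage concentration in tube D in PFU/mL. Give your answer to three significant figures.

Step 1: 125 μL brought to 375 μL → factor 375/125 = 3
Step 2: 260 μL brought to 42.1 mL → factor 42100/260 = 161.92
Step 3: 60 μL brought to 0.45 mL → factor 450/60 = 7.5
Step 4: 0.12 mL + 13.3 mL = 13.42 mL total → factor 13.42/0.12 = 111.83
Overall dilution factor = 3 × 161.92 × 7.5 × 111.83 = 4.0744 × 10^5
Final = 1.00 × 10^6 PFU/mL / 4.0744 × 10^5 = 2.45 PFU/mL

2.45 PFU/mL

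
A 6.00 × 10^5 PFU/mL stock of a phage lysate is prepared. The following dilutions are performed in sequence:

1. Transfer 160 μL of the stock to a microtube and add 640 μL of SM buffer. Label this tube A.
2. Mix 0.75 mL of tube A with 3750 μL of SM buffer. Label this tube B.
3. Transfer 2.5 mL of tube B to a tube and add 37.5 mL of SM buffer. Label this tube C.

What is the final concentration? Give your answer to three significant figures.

Step 1: 160 μL + 640 μL = 800 μL total → factor 800/160 = 5
Step 2: 0.75 mL + 3750 μL = 4.5 mL total → factor 4.5/0.75 = 6
Step 3: 2.5 mL + 37.5 mL = 40 mL total → factor 40/2.5 = 16
Overall dilution factor = 5 × 6 × 16 = 480
Final = 6.00 × 10^5 PFU/mL / 480 = 1.25 × 10^3 PFU/mL

1.25 × 10^3 PFU/mL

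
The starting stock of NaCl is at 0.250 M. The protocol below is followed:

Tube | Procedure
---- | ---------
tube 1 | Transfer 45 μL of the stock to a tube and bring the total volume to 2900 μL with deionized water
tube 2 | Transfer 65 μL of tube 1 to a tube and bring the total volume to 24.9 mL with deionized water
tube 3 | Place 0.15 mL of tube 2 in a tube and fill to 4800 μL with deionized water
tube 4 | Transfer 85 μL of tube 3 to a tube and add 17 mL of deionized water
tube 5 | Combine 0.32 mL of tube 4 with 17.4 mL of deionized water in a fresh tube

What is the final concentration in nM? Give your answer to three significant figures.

0.0284 nM

Step 1: 45 μL brought to 2900 μL → factor 2900/45 = 64.444
Step 2: 65 μL brought to 24.9 mL → factor 24900/65 = 383.08
Step 3: 0.15 mL brought to 4800 μL → factor 4.8/0.15 = 32
Step 4: 85 μL + 17 mL = 17085 μL total → factor 17085/85 = 201
Step 5: 0.32 mL + 17.4 mL = 17.72 mL total → factor 17.72/0.32 = 55.375
Overall dilution factor = 64.444 × 383.08 × 32 × 201 × 55.375 = 8.7929 × 10^9
Final = 0.250 M / 8.7929 × 10^9 = 2.843 × 10^-11 M = 0.0284 nM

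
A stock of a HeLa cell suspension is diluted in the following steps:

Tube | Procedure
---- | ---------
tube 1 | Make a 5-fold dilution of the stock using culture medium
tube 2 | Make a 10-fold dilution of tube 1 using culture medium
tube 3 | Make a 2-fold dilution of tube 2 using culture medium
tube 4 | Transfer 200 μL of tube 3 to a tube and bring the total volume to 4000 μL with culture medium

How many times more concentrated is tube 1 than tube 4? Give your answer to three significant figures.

400

Step 1: 5-fold → factor 5
Step 2: 10-fold → factor 10
Step 3: 2-fold → factor 2
Step 4: 200 μL brought to 4000 μL → factor 4000/200 = 20
Dilution factor to tube 1 = 5; to tube 4 = 2000
[tube 1]/[tube 4] = (factor to tube 4)/(factor to tube 1) = 2000/5 = 400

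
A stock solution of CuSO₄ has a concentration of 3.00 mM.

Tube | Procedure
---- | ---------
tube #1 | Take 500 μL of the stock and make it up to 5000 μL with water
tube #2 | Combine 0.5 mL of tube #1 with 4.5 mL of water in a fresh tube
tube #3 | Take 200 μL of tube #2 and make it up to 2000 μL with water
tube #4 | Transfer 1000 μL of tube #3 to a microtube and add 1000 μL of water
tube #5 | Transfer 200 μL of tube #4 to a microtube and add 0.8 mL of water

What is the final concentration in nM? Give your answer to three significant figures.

300 nM

Step 1: 500 μL brought to 5000 μL → factor 5000/500 = 10
Step 2: 0.5 mL + 4.5 mL = 5 mL total → factor 5/0.5 = 10
Step 3: 200 μL brought to 2000 μL → factor 2000/200 = 10
Step 4: 1000 μL + 1000 μL = 2000 μL total → factor 2000/1000 = 2
Step 5: 200 μL + 0.8 mL = 1000 μL total → factor 1000/200 = 5
Overall dilution factor = 10 × 10 × 10 × 2 × 5 = 10000
Final = 3.00 mM / 10000 = 0.0003000 mM = 300 nM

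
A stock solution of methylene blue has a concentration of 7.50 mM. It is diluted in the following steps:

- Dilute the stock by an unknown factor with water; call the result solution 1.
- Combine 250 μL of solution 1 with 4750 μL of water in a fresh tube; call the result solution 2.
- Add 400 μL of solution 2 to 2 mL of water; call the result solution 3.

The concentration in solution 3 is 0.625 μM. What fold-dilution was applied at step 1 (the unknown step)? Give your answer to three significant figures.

Step 1: unknown factor x
Step 2: 250 μL + 4750 μL = 5000 μL total → factor 5000/250 = 20
Step 3: 400 μL + 2 mL = 2400 μL total → factor 2400/400 = 6
Product of known-step factors = 120
Overall factor = 7.50 mM / (0.625 μM) = 12000
x = 12000 / 120 = 100

100-fold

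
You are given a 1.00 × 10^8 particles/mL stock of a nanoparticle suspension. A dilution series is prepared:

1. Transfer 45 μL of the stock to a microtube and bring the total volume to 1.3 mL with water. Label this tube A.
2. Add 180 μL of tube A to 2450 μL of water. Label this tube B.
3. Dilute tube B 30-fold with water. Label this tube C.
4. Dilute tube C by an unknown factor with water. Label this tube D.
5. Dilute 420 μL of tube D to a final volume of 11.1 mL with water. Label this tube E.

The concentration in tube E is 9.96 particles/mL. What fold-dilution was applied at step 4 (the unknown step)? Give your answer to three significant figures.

Step 1: 45 μL brought to 1.3 mL → factor 1300/45 = 28.889
Step 2: 180 μL + 2450 μL = 2630 μL total → factor 2630/180 = 14.611
Step 3: 30-fold → factor 30
Step 4: unknown factor x
Step 5: 420 μL brought to 11.1 mL → factor 11100/420 = 26.429
Product of known-step factors = 3.3466 × 10^5
Overall factor = 1.00 × 10^8 particles/mL / (9.96 particles/mL) = 1.004 × 10^7
x = 1.004 × 10^7 / 3.3466 × 10^5 = 30.0

30.0-fold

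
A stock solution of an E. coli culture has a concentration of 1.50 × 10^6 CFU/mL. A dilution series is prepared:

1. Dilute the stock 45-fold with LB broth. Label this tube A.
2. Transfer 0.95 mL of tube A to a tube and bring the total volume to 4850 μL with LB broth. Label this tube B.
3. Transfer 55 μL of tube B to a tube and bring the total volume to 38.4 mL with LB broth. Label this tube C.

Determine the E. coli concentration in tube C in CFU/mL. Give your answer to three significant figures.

Step 1: 45-fold → factor 45
Step 2: 0.95 mL brought to 4850 μL → factor 4.85/0.95 = 5.1053
Step 3: 55 μL brought to 38.4 mL → factor 38400/55 = 698.18
Overall dilution factor = 45 × 5.1053 × 698.18 = 1.604 × 10^5
Final = 1.50 × 10^6 CFU/mL / 1.604 × 10^5 = 9.35 CFU/mL

9.35 CFU/mL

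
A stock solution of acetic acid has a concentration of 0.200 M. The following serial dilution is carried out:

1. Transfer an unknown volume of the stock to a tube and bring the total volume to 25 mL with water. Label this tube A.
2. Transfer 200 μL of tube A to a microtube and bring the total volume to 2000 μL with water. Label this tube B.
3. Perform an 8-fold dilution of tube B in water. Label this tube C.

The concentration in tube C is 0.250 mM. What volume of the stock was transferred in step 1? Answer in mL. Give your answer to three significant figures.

2.50 mL

Step 1: v brought to 25 mL → factor = 25 mL/v
Step 2: 200 μL brought to 2000 μL → factor 2000/200 = 10
Step 3: 8-fold → factor 8
Product of known-step factors = 80
Overall factor = 0.200 M / (0.250 mM) = 800
Step-1 factor = 800 / 80 = 10
v = 25 mL / 10 = 2.50 mL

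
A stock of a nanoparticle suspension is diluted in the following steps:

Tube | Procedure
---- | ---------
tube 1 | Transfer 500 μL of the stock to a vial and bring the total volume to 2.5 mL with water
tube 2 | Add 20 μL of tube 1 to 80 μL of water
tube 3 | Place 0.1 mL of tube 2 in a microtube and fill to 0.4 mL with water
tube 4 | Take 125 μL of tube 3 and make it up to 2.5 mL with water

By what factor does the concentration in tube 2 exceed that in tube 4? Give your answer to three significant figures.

Step 1: 500 μL brought to 2.5 mL → factor 2500/500 = 5
Step 2: 20 μL + 80 μL = 100 μL total → factor 100/20 = 5
Step 3: 0.1 mL brought to 0.4 mL → factor 0.4/0.1 = 4
Step 4: 125 μL brought to 2.5 mL → factor 2500/125 = 20
Dilution factor to tube 2 = 25; to tube 4 = 2000
[tube 2]/[tube 4] = (factor to tube 4)/(factor to tube 2) = 2000/25 = 80.0

80.0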